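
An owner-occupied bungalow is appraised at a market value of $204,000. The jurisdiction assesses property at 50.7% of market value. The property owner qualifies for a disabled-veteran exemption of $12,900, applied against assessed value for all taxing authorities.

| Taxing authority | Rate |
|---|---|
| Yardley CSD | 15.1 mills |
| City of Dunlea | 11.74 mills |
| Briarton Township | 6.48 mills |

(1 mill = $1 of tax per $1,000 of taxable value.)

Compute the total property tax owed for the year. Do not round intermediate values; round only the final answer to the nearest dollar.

$3,016

Assessed value = $204,000 × 0.507 = $103,428
Taxable value = $103,428 − $12,900 = $90,528
Yardley CSD: $90,528 × 0.0151 = $1,366.9728
City of Dunlea: $90,528 × 0.01174 = $1,062.79872
Briarton Township: $90,528 × 0.00648 = $586.62144
Total = $1,366.9728 + $1,062.79872 + $586.62144 = $3,016.39296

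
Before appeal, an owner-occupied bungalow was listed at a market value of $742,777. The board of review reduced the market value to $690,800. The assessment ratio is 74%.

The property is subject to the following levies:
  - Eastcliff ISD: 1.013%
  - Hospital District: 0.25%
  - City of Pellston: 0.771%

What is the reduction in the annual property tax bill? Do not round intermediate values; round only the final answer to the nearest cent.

$782.34

Old assessed value = $742,777 × 0.74 = $549,654.98
New assessed value = $690,800 × 0.74 = $511,192
Combined rate = 0.01013 + 0.0025 + 0.00771 = 0.02034
Old tax = $549,654.98 × 0.02034 = $11,179.9822932
New tax = $511,192 × 0.02034 = $10,397.64528
Reduction = $11,179.9822932 − $10,397.64528 = $782.3370132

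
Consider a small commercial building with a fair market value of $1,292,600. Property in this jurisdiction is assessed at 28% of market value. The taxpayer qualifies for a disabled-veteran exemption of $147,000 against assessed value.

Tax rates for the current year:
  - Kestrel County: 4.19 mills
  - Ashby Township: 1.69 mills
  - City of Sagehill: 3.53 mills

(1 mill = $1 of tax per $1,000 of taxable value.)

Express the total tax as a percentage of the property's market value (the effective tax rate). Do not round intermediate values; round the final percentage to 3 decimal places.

0.156%

Assessed value = $1,292,600 × 0.28 = $361,928
Taxable value = $361,928 − $147,000 = $214,928
Kestrel County: $214,928 × 0.00419 = $900.54832
Ashby Township: $214,928 × 0.00169 = $363.22832
City of Sagehill: $214,928 × 0.00353 = $758.69584
Total tax = $2,022.47248
Effective rate = $2,022.47248 ÷ $1,292,600 = 0.156% of market value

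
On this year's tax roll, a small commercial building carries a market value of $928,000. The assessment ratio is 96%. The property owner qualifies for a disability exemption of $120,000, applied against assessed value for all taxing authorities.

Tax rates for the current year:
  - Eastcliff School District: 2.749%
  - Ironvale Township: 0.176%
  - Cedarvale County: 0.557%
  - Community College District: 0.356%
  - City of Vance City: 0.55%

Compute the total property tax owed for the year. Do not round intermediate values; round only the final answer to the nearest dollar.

Assessed value = $928,000 × 0.96 = $890,880
Taxable value = $890,880 − $120,000 = $770,880
Eastcliff School District: $770,880 × 0.02749 = $21,191.4912
Ironvale Township: $770,880 × 0.00176 = $1,356.7488
Cedarvale County: $770,880 × 0.00557 = $4,293.8016
Community College District: $770,880 × 0.00356 = $2,744.3328
City of Vance City: $770,880 × 0.0055 = $4,239.84
Total = $21,191.4912 + $1,356.7488 + $4,293.8016 + $2,744.3328 + $4,239.84 = $33,826.2144

$33,826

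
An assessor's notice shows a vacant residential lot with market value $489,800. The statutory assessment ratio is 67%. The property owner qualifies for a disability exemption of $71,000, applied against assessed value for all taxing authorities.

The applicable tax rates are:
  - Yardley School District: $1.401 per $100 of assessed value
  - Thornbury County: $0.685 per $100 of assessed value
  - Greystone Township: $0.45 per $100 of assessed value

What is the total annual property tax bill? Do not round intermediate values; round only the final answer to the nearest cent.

Assessed value = $489,800 × 0.67 = $328,166
Taxable value = $328,166 − $71,000 = $257,166
Yardley School District: $257,166 × 0.01401 = $3,602.89566
Thornbury County: $257,166 × 0.00685 = $1,761.5871
Greystone Township: $257,166 × 0.0045 = $1,157.247
Total = $3,602.89566 + $1,761.5871 + $1,157.247 = $6,521.72976

$6,521.73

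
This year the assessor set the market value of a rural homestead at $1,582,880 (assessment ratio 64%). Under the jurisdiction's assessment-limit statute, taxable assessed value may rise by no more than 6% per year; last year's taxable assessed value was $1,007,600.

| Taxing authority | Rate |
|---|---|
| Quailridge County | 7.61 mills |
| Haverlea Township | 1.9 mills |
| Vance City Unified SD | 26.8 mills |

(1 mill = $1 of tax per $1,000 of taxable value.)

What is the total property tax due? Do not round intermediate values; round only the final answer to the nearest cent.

$36,783.60

Uncapped assessed value = $1,582,880 × 0.64 = $1,013,043.2
Cap limit = $1,007,600 × 1.06 = $1,068,056
Taxable assessed value = min($1,013,043.2, $1,068,056) = $1,013,043.2 (cap does not bind)
Quailridge County: $1,013,043.2 × 0.00761 = $7,709.258752
Haverlea Township: $1,013,043.2 × 0.0019 = $1,924.78208
Vance City Unified SD: $1,013,043.2 × 0.0268 = $27,149.55776
Total = $36,783.598592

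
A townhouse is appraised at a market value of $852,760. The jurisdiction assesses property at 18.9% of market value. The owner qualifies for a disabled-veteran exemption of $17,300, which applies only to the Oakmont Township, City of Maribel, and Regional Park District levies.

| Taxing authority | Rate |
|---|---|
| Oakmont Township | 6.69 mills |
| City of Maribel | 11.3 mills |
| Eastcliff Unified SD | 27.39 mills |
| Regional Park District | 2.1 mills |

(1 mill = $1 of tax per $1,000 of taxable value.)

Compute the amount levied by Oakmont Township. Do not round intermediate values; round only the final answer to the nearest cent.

Assessed value = $852,760 × 0.189 = $161,171.64
Oakmont Township taxable value = $161,171.64 − $17,300 = $143,871.64
Oakmont Township levy = $143,871.64 × 0.00669 = $962.5012716

$962.50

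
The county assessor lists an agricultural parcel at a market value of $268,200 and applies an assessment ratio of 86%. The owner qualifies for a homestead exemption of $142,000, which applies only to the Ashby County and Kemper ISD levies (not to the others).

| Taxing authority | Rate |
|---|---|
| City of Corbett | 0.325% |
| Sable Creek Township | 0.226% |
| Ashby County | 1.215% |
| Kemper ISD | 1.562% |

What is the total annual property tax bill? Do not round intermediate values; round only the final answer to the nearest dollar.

$3,733

Assessed value = $268,200 × 0.86 = $230,652
City of Corbett: $230,652 × 0.00325 = $749.619
Sable Creek Township: $230,652 × 0.00226 = $521.27352
Ashby County: ($230,652 − $142,000) × 0.01215 = $88,652 × 0.01215 = $1,077.1218
Kemper ISD: ($230,652 − $142,000) × 0.01562 = $88,652 × 0.01562 = $1,384.74424
Total = $3,732.75856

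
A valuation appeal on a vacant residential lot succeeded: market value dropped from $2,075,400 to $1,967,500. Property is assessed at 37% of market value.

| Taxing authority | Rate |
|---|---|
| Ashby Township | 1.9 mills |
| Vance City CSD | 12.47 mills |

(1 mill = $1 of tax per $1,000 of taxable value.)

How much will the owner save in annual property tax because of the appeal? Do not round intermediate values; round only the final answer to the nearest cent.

$573.69

Old assessed value = $2,075,400 × 0.37 = $767,898
New assessed value = $1,967,500 × 0.37 = $727,975
Combined rate = 0.0019 + 0.01247 = 0.01437
Old tax = $767,898 × 0.01437 = $11,034.69426
New tax = $727,975 × 0.01437 = $10,461.00075
Reduction = $11,034.69426 − $10,461.00075 = $573.69351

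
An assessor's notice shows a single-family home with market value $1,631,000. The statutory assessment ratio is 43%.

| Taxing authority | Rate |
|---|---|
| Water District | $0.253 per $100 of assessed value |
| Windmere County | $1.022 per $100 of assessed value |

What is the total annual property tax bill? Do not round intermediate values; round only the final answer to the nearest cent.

$8,941.96

Assessed value = $1,631,000 × 0.43 = $701,330
Water District: $701,330 × 0.00253 = $1,774.3649
Windmere County: $701,330 × 0.01022 = $7,167.5926
Total = $1,774.3649 + $7,167.5926 = $8,941.9575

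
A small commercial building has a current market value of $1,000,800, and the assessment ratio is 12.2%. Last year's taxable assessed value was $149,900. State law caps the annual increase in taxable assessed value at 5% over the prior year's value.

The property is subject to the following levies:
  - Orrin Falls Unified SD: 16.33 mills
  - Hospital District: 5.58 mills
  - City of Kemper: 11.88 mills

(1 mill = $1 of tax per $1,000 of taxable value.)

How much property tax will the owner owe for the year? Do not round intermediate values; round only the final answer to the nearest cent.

Uncapped assessed value = $1,000,800 × 0.122 = $122,097.6
Cap limit = $149,900 × 1.05 = $157,395
Taxable assessed value = min($122,097.6, $157,395) = $122,097.6 (cap does not bind)
Orrin Falls Unified SD: $122,097.6 × 0.01633 = $1,993.853808
Hospital District: $122,097.6 × 0.00558 = $681.304608
City of Kemper: $122,097.6 × 0.01188 = $1,450.519488
Total = $4,125.677904

$4,125.68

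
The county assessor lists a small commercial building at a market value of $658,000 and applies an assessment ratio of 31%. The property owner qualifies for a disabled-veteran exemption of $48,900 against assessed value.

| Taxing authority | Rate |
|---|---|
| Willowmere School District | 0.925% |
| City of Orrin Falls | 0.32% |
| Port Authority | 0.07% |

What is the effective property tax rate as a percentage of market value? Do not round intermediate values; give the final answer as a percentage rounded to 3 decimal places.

Assessed value = $658,000 × 0.31 = $203,980
Taxable value = $203,980 − $48,900 = $155,080
Willowmere School District: $155,080 × 0.00925 = $1,434.49
City of Orrin Falls: $155,080 × 0.0032 = $496.256
Port Authority: $155,080 × 0.0007 = $108.556
Total tax = $2,039.302
Effective rate = $2,039.302 ÷ $658,000 = 0.310% of market value

0.310%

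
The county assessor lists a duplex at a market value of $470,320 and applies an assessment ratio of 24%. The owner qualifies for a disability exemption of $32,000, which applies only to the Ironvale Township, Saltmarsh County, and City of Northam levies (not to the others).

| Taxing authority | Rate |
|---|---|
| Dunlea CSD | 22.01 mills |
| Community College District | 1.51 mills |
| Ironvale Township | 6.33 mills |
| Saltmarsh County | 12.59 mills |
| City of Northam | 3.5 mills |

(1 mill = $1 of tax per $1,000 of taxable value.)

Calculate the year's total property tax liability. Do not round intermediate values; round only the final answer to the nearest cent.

Assessed value = $470,320 × 0.24 = $112,876.8
Dunlea CSD: $112,876.8 × 0.02201 = $2,484.418368
Community College District: $112,876.8 × 0.00151 = $170.443968
Ironvale Township: ($112,876.8 − $32,000) × 0.00633 = $80,876.8 × 0.00633 = $511.950144
Saltmarsh County: ($112,876.8 − $32,000) × 0.01259 = $80,876.8 × 0.01259 = $1,018.238912
City of Northam: ($112,876.8 − $32,000) × 0.0035 = $80,876.8 × 0.0035 = $283.0688
Total = $4,468.120192

$4,468.12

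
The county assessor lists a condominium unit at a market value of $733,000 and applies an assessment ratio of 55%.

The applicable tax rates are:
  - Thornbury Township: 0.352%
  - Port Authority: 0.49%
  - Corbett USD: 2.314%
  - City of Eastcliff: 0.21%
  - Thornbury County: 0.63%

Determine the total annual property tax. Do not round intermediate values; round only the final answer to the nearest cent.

Assessed value = $733,000 × 0.55 = $403,150
Thornbury Township: $403,150 × 0.00352 = $1,419.088
Port Authority: $403,150 × 0.0049 = $1,975.435
Corbett USD: $403,150 × 0.02314 = $9,328.891
City of Eastcliff: $403,150 × 0.0021 = $846.615
Thornbury County: $403,150 × 0.0063 = $2,539.845
Total = $1,419.088 + $1,975.435 + $9,328.891 + $846.615 + $2,539.845 = $16,109.874

$16,109.87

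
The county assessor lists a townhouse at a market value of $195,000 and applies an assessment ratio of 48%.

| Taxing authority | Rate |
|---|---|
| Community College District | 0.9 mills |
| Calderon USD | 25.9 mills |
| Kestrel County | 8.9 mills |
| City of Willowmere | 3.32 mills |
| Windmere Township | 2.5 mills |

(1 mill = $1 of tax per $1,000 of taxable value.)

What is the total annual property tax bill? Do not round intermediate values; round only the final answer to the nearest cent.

Assessed value = $195,000 × 0.48 = $93,600
Community College District: $93,600 × 0.0009 = $84.24
Calderon USD: $93,600 × 0.0259 = $2,424.24
Kestrel County: $93,600 × 0.0089 = $833.04
City of Willowmere: $93,600 × 0.00332 = $310.752
Windmere Township: $93,600 × 0.0025 = $234
Total = $84.24 + $2,424.24 + $833.04 + $310.752 + $234 = $3,886.272

$3,886.27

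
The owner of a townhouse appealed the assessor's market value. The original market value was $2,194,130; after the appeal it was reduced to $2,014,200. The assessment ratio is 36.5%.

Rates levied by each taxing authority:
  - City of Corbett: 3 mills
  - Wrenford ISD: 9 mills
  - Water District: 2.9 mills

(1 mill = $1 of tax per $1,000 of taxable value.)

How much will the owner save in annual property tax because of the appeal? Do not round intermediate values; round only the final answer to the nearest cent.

$978.55

Old assessed value = $2,194,130 × 0.365 = $800,857.45
New assessed value = $2,014,200 × 0.365 = $735,183
Combined rate = 0.003 + 0.009 + 0.0029 = 0.0149
Old tax = $800,857.45 × 0.0149 = $11,932.776005
New tax = $735,183 × 0.0149 = $10,954.2267
Reduction = $11,932.776005 − $10,954.2267 = $978.549305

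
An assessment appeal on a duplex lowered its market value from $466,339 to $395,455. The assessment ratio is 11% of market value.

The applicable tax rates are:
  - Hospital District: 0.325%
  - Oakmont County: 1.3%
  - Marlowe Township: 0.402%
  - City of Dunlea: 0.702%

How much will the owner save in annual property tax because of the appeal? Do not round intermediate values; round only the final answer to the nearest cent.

Old assessed value = $466,339 × 0.11 = $51,297.29
New assessed value = $395,455 × 0.11 = $43,500.05
Combined rate = 0.00325 + 0.013 + 0.00402 + 0.00702 = 0.02729
Old tax = $51,297.29 × 0.02729 = $1,399.9030441
New tax = $43,500.05 × 0.02729 = $1,187.1163645
Reduction = $1,399.9030441 − $1,187.1163645 = $212.7866796

$212.79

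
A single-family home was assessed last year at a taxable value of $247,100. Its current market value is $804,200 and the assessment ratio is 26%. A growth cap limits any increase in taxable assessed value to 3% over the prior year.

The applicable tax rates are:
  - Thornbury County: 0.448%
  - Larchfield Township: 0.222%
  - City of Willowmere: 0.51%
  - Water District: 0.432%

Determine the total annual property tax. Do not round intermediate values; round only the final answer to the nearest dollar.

Uncapped assessed value = $804,200 × 0.26 = $209,092
Cap limit = $247,100 × 1.03 = $254,513
Taxable assessed value = min($209,092, $254,513) = $209,092 (cap does not bind)
Thornbury County: $209,092 × 0.00448 = $936.73216
Larchfield Township: $209,092 × 0.00222 = $464.18424
City of Willowmere: $209,092 × 0.0051 = $1,066.3692
Water District: $209,092 × 0.00432 = $903.27744
Total = $3,370.56304

$3,371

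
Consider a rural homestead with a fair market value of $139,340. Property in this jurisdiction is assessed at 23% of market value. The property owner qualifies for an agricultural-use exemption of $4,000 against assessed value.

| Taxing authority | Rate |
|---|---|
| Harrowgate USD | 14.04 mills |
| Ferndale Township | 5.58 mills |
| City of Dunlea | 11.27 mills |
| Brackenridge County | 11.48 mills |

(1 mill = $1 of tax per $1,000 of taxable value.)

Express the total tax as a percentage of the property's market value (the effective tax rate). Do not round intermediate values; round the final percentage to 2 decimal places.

0.85%

Assessed value = $139,340 × 0.23 = $32,048.2
Taxable value = $32,048.2 − $4,000 = $28,048.2
Harrowgate USD: $28,048.2 × 0.01404 = $393.796728
Ferndale Township: $28,048.2 × 0.00558 = $156.508956
City of Dunlea: $28,048.2 × 0.01127 = $316.103214
Brackenridge County: $28,048.2 × 0.01148 = $321.993336
Total tax = $1,188.402234
Effective rate = $1,188.402234 ÷ $139,340 = 0.85% of market value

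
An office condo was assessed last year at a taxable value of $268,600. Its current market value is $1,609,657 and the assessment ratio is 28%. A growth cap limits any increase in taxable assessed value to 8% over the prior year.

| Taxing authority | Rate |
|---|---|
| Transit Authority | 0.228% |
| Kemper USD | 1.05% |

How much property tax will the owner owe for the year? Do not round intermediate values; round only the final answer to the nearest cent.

Uncapped assessed value = $1,609,657 × 0.28 = $450,703.96
Cap limit = $268,600 × 1.08 = $290,088
Taxable assessed value = min($450,703.96, $290,088) = $290,088 (cap binds)
Transit Authority: $290,088 × 0.00228 = $661.40064
Kemper USD: $290,088 × 0.0105 = $3,045.924
Total = $3,707.32464

$3,707.32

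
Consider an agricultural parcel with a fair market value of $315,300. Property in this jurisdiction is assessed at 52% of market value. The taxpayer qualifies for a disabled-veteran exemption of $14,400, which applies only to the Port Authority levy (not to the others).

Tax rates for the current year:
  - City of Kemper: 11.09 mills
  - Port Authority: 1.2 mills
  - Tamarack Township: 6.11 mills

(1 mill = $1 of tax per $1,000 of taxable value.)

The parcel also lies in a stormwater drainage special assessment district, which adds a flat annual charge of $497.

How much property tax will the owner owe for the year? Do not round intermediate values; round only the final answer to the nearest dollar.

Assessed value = $315,300 × 0.52 = $163,956
City of Kemper: $163,956 × 0.01109 = $1,818.27204
Port Authority: ($163,956 − $14,400) × 0.0012 = $149,556 × 0.0012 = $179.4672
Tamarack Township: $163,956 × 0.00611 = $1,001.77116
Levies subtotal = $2,999.5104
Total = $2,999.5104 + $497 = $3,496.5104

$3,497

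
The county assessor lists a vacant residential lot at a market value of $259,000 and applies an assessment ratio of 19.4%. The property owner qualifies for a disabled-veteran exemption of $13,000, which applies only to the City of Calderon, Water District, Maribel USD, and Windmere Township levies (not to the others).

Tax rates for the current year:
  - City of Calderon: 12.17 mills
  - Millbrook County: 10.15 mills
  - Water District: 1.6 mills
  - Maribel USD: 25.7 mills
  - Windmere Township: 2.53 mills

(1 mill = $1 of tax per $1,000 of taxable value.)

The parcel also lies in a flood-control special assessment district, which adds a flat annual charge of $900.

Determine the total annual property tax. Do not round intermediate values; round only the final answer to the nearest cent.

$2,974.33

Assessed value = $259,000 × 0.194 = $50,246
City of Calderon: ($50,246 − $13,000) × 0.01217 = $37,246 × 0.01217 = $453.28382
Millbrook County: $50,246 × 0.01015 = $509.9969
Water District: ($50,246 − $13,000) × 0.0016 = $37,246 × 0.0016 = $59.5936
Maribel USD: ($50,246 − $13,000) × 0.0257 = $37,246 × 0.0257 = $957.2222
Windmere Township: ($50,246 − $13,000) × 0.00253 = $37,246 × 0.00253 = $94.23238
Levies subtotal = $2,074.3289
Total = $2,074.3289 + $900 = $2,974.3289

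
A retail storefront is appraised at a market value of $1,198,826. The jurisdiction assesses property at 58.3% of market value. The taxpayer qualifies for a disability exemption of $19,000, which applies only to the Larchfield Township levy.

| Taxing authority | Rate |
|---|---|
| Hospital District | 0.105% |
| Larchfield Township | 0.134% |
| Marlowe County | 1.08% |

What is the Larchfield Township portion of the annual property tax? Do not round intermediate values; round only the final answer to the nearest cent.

Assessed value = $1,198,826 × 0.583 = $698,915.558
Larchfield Township taxable value = $698,915.558 − $19,000 = $679,915.558
Larchfield Township levy = $679,915.558 × 0.00134 = $911.08684772

$911.09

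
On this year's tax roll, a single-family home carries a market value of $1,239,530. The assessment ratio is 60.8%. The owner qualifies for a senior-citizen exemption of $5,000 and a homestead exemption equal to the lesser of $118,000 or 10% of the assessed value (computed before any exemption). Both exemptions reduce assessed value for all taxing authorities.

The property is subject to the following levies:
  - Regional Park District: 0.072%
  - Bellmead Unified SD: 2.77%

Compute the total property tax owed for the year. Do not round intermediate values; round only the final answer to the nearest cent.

$19,134.36

Assessed value = $1,239,530 × 0.608 = $753,634.24
Homestead exemption = min($118,000, 10% × $753,634.24) = min($118,000, $75,363.424) = $75,363.424 (percentage binds)
Taxable value = $753,634.24 − $5,000 − $75,363.424 = $673,270.816
Regional Park District: $673,270.816 × 0.00072 = $484.75498752
Bellmead Unified SD: $673,270.816 × 0.0277 = $18,649.6016032
Total = $19,134.35659072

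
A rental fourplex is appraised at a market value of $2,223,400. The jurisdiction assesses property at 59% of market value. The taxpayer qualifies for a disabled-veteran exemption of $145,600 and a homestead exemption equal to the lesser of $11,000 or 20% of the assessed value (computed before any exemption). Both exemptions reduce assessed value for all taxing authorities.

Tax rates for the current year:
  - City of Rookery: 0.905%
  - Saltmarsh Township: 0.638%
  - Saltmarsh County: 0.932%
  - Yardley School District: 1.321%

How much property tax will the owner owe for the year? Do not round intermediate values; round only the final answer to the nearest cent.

Assessed value = $2,223,400 × 0.59 = $1,311,806
Homestead exemption = min($11,000, 20% × $1,311,806) = min($11,000, $262,361.2) = $11,000 (dollar cap binds)
Taxable value = $1,311,806 − $145,600 − $11,000 = $1,155,206
City of Rookery: $1,155,206 × 0.00905 = $10,454.6143
Saltmarsh Township: $1,155,206 × 0.00638 = $7,370.21428
Saltmarsh County: $1,155,206 × 0.00932 = $10,766.51992
Yardley School District: $1,155,206 × 0.01321 = $15,260.27126
Total = $43,851.61976

$43,851.62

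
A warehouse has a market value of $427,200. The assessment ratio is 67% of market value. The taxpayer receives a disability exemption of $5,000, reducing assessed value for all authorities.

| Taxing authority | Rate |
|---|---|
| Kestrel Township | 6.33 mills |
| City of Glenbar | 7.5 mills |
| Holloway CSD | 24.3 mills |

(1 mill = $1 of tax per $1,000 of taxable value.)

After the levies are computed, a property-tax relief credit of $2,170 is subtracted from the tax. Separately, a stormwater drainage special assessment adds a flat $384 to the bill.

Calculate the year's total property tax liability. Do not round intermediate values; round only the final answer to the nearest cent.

Assessed value = $427,200 × 0.67 = $286,224
Taxable value = $286,224 − $5,000 = $281,224
Kestrel Township: $281,224 × 0.00633 = $1,780.14792
City of Glenbar: $281,224 × 0.0075 = $2,109.18
Holloway CSD: $281,224 × 0.0243 = $6,833.7432
Levies subtotal = $10,723.07112
After credit = $10,723.07112 − $2,170 = $8,553.07112
Total = $8,553.07112 + $384 = $8,937.07112

$8,937.07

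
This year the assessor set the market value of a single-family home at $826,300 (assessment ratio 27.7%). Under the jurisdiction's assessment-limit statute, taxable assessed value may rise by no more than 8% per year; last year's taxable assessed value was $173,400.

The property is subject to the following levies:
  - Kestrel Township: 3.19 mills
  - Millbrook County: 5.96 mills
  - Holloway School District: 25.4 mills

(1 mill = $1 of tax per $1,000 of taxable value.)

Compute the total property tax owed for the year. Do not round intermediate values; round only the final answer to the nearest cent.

$6,470.25

Uncapped assessed value = $826,300 × 0.277 = $228,885.1
Cap limit = $173,400 × 1.08 = $187,272
Taxable assessed value = min($228,885.1, $187,272) = $187,272 (cap binds)
Kestrel Township: $187,272 × 0.00319 = $597.39768
Millbrook County: $187,272 × 0.00596 = $1,116.14112
Holloway School District: $187,272 × 0.0254 = $4,756.7088
Total = $6,470.2476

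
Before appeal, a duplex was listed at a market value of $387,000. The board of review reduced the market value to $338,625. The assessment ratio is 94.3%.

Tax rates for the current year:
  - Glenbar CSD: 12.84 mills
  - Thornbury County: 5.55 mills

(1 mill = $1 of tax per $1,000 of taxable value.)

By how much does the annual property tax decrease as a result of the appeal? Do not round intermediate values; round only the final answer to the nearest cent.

$838.91

Old assessed value = $387,000 × 0.943 = $364,941
New assessed value = $338,625 × 0.943 = $319,323.375
Combined rate = 0.01284 + 0.00555 = 0.01839
Old tax = $364,941 × 0.01839 = $6,711.26499
New tax = $319,323.375 × 0.01839 = $5,872.35686625
Reduction = $6,711.26499 − $5,872.35686625 = $838.90812375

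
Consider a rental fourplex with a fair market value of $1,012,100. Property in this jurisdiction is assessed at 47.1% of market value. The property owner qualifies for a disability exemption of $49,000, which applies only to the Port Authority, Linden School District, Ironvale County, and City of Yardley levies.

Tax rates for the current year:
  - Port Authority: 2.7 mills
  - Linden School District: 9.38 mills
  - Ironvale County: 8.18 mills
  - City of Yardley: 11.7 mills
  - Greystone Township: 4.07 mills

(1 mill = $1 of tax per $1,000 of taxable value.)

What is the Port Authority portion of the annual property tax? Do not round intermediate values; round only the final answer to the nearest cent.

Assessed value = $1,012,100 × 0.471 = $476,699.1
Port Authority taxable value = $476,699.1 − $49,000 = $427,699.1
Port Authority levy = $427,699.1 × 0.0027 = $1,154.78757

$1,154.79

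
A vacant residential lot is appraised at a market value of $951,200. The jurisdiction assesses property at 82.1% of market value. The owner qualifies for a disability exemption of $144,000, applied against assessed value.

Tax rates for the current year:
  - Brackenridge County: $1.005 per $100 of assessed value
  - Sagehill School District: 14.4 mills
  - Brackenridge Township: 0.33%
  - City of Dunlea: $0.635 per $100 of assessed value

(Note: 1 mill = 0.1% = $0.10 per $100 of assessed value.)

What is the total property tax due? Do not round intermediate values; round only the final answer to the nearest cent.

$21,719.49

Assessed value = $951,200 × 0.821 = $780,935.2
Taxable value = $780,935.2 − $144,000 = $636,935.2
Brackenridge County: $636,935.2 × 0.01005 = $6,401.19876
Sagehill School District: $636,935.2 × 0.0144 = $9,171.86688
Brackenridge Township: $636,935.2 × 0.0033 = $2,101.88616
City of Dunlea: $636,935.2 × 0.00635 = $4,044.53852
Total = $21,719.49032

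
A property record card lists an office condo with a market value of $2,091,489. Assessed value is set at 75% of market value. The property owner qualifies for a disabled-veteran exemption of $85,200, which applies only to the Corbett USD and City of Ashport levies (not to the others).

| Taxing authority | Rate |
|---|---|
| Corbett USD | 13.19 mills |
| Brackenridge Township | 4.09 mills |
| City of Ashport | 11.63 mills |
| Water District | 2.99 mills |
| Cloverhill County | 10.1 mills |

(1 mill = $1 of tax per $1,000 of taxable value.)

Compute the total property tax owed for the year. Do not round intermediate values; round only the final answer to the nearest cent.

Assessed value = $2,091,489 × 0.75 = $1,568,616.75
Corbett USD: ($1,568,616.75 − $85,200) × 0.01319 = $1,483,416.75 × 0.01319 = $19,566.2669325
Brackenridge Township: $1,568,616.75 × 0.00409 = $6,415.6425075
City of Ashport: ($1,568,616.75 − $85,200) × 0.01163 = $1,483,416.75 × 0.01163 = $17,252.1368025
Water District: $1,568,616.75 × 0.00299 = $4,690.1640825
Cloverhill County: $1,568,616.75 × 0.0101 = $15,843.029175
Total = $63,767.2395

$63,767.24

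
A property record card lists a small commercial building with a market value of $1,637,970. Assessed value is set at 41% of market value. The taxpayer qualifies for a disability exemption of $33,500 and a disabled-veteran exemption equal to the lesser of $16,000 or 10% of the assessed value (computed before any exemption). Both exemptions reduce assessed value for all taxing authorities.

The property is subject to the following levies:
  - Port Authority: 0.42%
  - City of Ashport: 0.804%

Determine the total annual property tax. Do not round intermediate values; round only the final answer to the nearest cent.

$7,614.11

Assessed value = $1,637,970 × 0.41 = $671,567.7
Disabled-veteran exemption = min($16,000, 10% × $671,567.7) = min($16,000, $67,156.77) = $16,000 (dollar cap binds)
Taxable value = $671,567.7 − $33,500 − $16,000 = $622,067.7
Port Authority: $622,067.7 × 0.0042 = $2,612.68434
City of Ashport: $622,067.7 × 0.00804 = $5,001.424308
Total = $7,614.108648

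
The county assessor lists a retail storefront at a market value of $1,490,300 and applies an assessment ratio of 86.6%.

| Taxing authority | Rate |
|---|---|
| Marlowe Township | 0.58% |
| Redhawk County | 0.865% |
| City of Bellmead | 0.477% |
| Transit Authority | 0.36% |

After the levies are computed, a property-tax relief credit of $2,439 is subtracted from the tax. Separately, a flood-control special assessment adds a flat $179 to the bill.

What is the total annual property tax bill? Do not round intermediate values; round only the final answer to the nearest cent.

Assessed value = $1,490,300 × 0.866 = $1,290,599.8
Marlowe Township: $1,290,599.8 × 0.0058 = $7,485.47884
Redhawk County: $1,290,599.8 × 0.00865 = $11,163.68827
City of Bellmead: $1,290,599.8 × 0.00477 = $6,156.161046
Transit Authority: $1,290,599.8 × 0.0036 = $4,646.15928
Levies subtotal = $29,451.487436
After credit = $29,451.487436 − $2,439 = $27,012.487436
Total = $27,012.487436 + $179 = $27,191.487436

$27,191.49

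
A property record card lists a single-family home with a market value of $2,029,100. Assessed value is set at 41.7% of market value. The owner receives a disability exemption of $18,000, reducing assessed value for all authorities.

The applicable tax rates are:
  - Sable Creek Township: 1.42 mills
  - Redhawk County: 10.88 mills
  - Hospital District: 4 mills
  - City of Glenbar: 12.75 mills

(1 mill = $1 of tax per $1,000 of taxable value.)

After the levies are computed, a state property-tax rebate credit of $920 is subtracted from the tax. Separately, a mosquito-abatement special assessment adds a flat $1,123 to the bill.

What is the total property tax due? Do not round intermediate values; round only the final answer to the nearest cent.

Assessed value = $2,029,100 × 0.417 = $846,134.7
Taxable value = $846,134.7 − $18,000 = $828,134.7
Sable Creek Township: $828,134.7 × 0.00142 = $1,175.951274
Redhawk County: $828,134.7 × 0.01088 = $9,010.105536
Hospital District: $828,134.7 × 0.004 = $3,312.5388
City of Glenbar: $828,134.7 × 0.01275 = $10,558.717425
Levies subtotal = $24,057.313035
After credit = $24,057.313035 − $920 = $23,137.313035
Total = $23,137.313035 + $1,123 = $24,260.313035

$24,260.31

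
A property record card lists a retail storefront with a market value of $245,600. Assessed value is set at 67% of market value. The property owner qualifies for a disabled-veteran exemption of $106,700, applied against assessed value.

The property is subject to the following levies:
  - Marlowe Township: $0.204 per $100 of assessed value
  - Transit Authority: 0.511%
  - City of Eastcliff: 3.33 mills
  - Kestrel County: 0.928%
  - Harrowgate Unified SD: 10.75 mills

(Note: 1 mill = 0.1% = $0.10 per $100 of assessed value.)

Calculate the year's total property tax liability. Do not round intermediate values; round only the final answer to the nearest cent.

$1,765.06

Assessed value = $245,600 × 0.67 = $164,552
Taxable value = $164,552 − $106,700 = $57,852
Marlowe Township: $57,852 × 0.00204 = $118.01808
Transit Authority: $57,852 × 0.00511 = $295.62372
City of Eastcliff: $57,852 × 0.00333 = $192.64716
Kestrel County: $57,852 × 0.00928 = $536.86656
Harrowgate Unified SD: $57,852 × 0.01075 = $621.909
Total = $1,765.06452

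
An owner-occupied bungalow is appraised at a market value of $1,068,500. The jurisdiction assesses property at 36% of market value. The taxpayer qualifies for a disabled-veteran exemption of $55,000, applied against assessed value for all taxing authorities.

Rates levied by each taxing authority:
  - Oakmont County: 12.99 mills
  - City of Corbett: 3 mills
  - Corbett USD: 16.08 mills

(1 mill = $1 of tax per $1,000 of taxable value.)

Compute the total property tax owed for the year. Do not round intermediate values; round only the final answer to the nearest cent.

Assessed value = $1,068,500 × 0.36 = $384,660
Taxable value = $384,660 − $55,000 = $329,660
Oakmont County: $329,660 × 0.01299 = $4,282.2834
City of Corbett: $329,660 × 0.003 = $988.98
Corbett USD: $329,660 × 0.01608 = $5,300.9328
Total = $4,282.2834 + $988.98 + $5,300.9328 = $10,572.1962

$10,572.20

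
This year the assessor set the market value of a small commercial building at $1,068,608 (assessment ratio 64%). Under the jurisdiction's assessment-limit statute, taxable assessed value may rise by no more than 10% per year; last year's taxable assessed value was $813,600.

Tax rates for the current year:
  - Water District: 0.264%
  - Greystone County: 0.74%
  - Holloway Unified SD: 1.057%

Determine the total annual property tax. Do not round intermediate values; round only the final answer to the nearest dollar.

Uncapped assessed value = $1,068,608 × 0.64 = $683,909.12
Cap limit = $813,600 × 1.1 = $894,960
Taxable assessed value = min($683,909.12, $894,960) = $683,909.12 (cap does not bind)
Water District: $683,909.12 × 0.00264 = $1,805.5200768
Greystone County: $683,909.12 × 0.0074 = $5,060.927488
Holloway Unified SD: $683,909.12 × 0.01057 = $7,228.9193984
Total = $14,095.3669632

$14,095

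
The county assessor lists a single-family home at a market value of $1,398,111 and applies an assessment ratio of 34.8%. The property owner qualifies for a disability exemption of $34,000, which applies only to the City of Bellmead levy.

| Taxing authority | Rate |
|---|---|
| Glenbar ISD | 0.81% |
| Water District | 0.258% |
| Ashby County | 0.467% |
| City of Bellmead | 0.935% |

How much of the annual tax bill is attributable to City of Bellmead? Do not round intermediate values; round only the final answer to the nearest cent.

Assessed value = $1,398,111 × 0.348 = $486,542.628
City of Bellmead taxable value = $486,542.628 − $34,000 = $452,542.628
City of Bellmead levy = $452,542.628 × 0.00935 = $4,231.2735718

$4,231.27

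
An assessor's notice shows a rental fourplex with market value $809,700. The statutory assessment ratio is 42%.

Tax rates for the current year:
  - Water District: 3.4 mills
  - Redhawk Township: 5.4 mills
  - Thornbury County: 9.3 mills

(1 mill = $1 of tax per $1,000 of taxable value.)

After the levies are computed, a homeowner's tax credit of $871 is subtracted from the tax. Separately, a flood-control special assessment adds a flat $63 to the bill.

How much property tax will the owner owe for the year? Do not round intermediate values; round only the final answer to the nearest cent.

Assessed value = $809,700 × 0.42 = $340,074
Water District: $340,074 × 0.0034 = $1,156.2516
Redhawk Township: $340,074 × 0.0054 = $1,836.3996
Thornbury County: $340,074 × 0.0093 = $3,162.6882
Levies subtotal = $6,155.3394
After credit = $6,155.3394 − $871 = $5,284.3394
Total = $5,284.3394 + $63 = $5,347.3394

$5,347.34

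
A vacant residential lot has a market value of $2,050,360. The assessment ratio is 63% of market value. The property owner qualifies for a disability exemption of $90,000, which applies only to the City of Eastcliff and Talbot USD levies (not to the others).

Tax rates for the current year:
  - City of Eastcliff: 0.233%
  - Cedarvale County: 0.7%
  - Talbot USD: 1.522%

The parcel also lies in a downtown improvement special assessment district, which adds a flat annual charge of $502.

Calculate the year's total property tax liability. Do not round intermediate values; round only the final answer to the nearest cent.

$30,634.39

Assessed value = $2,050,360 × 0.63 = $1,291,726.8
City of Eastcliff: ($1,291,726.8 − $90,000) × 0.00233 = $1,201,726.8 × 0.00233 = $2,800.023444
Cedarvale County: $1,291,726.8 × 0.007 = $9,042.0876
Talbot USD: ($1,291,726.8 − $90,000) × 0.01522 = $1,201,726.8 × 0.01522 = $18,290.281896
Levies subtotal = $30,132.39294
Total = $30,132.39294 + $502 = $30,634.39294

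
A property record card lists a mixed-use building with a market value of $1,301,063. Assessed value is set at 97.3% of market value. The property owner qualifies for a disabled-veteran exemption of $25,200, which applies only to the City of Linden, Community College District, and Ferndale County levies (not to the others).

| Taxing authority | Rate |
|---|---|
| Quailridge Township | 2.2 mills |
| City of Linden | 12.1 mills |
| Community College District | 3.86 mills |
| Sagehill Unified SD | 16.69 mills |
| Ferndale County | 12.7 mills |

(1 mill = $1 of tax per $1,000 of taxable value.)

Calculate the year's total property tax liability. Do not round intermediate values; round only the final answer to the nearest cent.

Assessed value = $1,301,063 × 0.973 = $1,265,934.299
Quailridge Township: $1,265,934.299 × 0.0022 = $2,785.0554578
City of Linden: ($1,265,934.299 − $25,200) × 0.0121 = $1,240,734.299 × 0.0121 = $15,012.8850179
Community College District: ($1,265,934.299 − $25,200) × 0.00386 = $1,240,734.299 × 0.00386 = $4,789.23439414
Sagehill Unified SD: $1,265,934.299 × 0.01669 = $21,128.44345031
Ferndale County: ($1,265,934.299 − $25,200) × 0.0127 = $1,240,734.299 × 0.0127 = $15,757.3255973
Total = $59,472.94391745

$59,472.94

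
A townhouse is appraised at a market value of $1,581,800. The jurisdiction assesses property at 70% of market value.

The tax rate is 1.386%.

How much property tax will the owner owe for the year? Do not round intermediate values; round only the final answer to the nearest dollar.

Assessed value = $1,581,800 × 0.7 = $1,107,260
Tax = $1,107,260 × 0.01386 = $15,346.6236

$15,347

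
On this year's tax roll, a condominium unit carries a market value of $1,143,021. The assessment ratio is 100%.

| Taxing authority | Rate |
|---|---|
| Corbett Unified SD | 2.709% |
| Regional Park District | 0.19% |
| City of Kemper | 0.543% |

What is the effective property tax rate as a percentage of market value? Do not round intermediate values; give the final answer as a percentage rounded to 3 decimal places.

3.442%

Assessed value = $1,143,021 × 1 = $1,143,021
Corbett Unified SD: $1,143,021 × 0.02709 = $30,964.43889
Regional Park District: $1,143,021 × 0.0019 = $2,171.7399
City of Kemper: $1,143,021 × 0.00543 = $6,206.60403
Total tax = $39,342.78282
Effective rate = $39,342.78282 ÷ $1,143,021 = 3.442% of market value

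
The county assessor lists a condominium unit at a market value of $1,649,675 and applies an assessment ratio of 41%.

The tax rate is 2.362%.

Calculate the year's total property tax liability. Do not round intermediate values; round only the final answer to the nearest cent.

$15,975.78

Assessed value = $1,649,675 × 0.41 = $676,366.75
Tax = $676,366.75 × 0.02362 = $15,975.782635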